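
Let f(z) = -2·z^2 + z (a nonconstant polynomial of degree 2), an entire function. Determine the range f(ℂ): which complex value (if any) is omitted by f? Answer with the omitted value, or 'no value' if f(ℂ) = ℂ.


Little Picard bounds the complement of f(ℂ) to at most one point.
For every w ∈ ℂ, the equation p(z) − w = 0 is a nonconstant polynomial in z and hence has at least one root by the fundamental theorem of algebra. So p is surjective onto ℂ, omitting no value.

Omitted value: no value.


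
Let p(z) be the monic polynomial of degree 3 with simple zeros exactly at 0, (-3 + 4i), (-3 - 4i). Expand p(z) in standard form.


The polynomial is p(z) = ∏_{α ∈ S} (z − α), where S = {0, (-3 + 4i), (-3 - 4i)}.
Expanding the product yields: p(z) = z^3 + 6·z^2 + 25·z.
Note conjugate pairs combine to real quadratics: (z − (-3+4i))(z − (-3−4i)) = z² + 6z + 25.
The resulting polynomial has degree 3 and real coefficients as required.

p(z) = z^3 + 6·z^2 + 25·z.


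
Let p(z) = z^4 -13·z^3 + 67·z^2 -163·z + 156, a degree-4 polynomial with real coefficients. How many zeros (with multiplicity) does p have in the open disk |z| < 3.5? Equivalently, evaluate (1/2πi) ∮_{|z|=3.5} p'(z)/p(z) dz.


The zeros of p are: (3 + 2i), (3 - 2i), 4, 3.
Their magnitudes are: 3.606, 3.606, 4, 3.
Zeros with |z| < R = 3.5: 3.
Count = 1.
By the argument principle, (1/2πi) ∮_{|z|=R} p'(z)/p(z) dz equals exactly this count.

Number of zeros inside |z| < 3.5: 1.


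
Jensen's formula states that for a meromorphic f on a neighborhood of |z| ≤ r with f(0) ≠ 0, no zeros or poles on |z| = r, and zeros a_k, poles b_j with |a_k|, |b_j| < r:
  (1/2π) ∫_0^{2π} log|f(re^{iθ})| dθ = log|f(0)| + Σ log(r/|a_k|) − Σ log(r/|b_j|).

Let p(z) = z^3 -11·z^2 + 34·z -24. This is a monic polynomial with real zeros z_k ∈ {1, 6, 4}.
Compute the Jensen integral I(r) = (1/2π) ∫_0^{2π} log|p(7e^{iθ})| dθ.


Zeros: 1, 4, 6; r = 7.
Inside |z| < r: 1, 4, 6. Outside (|z| ≥ r): ∅.
p(0) = -24, so log|p(0)| = log(24) = 3.1781.
Apply Jensen: I(r) = log|p(0)| + Σ_k log(r/|z_k|), summed over zeros inside |z| < r.
  log(r/|z_k|) for z_k = 1: log(7/1) = 1.9459
  log(r/|z_k|) for z_k = 6: log(7/6) = 0.1542
  log(r/|z_k|) for z_k = 4: log(7/4) = 0.5596
Sum over inside zeros: 2.6597.
I(r) = log|p(0)| + (inside sum) = 3.1781 + 2.6597 = 5.8377.
Closed form (all zeros inside, monic): I(r) = n·log(r) = 3·log(7) = 5.8377. ✓

I(r) ≈ 5.8377.


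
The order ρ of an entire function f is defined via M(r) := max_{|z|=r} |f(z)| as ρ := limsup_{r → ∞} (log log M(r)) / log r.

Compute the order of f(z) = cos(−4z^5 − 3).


Write cos(w) = (e^{iw} ± e^{−iw})/(2 or 2i), so |cos(w)| ≤ e^{|w|}. With w = −4z^5 − 3, |w| ≤ 4r^5 + 3 on |z|=r, giving M(r) ≤ e^{4r^5 + 3} and ρ ≤ 5. For the lower bound, choose z on |z|=r with -4z^5 purely imaginary of modulus 4r^5; then |cos(−4z^5 − 3)| grows like e^{4r^5}/2, so ρ ≥ 5. Hence ρ = 5.
Therefore ρ = 5.

Order ρ = 5.


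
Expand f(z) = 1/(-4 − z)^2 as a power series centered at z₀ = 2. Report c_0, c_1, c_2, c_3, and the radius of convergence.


Let w = z − z₀, so z = z₀ + w.
Then -4 − z = -4 − (z₀ + w) = (-4 − z₀) − w = -6 − w.
f(z) = 1/(-6 − w)^2 = (1/(-6)^2) · (1 − w/(-6))^{−2}.
By the binomial series (1−u)^{−2} = Σ_{n≥0} C(n+1, 1) u^n for |u|<1, with u = w/(-6):
  c_n = C(n+1, 1) / (-6)^(n+2).
  c_0 = 1/(-6)^2 = 1/36.
  c_1 = 2/(-6)^3 = -1/108.
  c_2 = 3/(-6)^4 = 1/432.
  c_3 = 4/(-6)^5 = -1/1944.
The series is valid for |w/d| < 1, i.e. |z − z₀| < |d|.
Radius of convergence: R = |-4 − z₀| = |-6| = 6 (distance from z₀ to the singularity z = -4).

c_0 = 1/36, c_1 = -1/108, c_2 = 1/432, c_3 = -1/1944; R = 6.


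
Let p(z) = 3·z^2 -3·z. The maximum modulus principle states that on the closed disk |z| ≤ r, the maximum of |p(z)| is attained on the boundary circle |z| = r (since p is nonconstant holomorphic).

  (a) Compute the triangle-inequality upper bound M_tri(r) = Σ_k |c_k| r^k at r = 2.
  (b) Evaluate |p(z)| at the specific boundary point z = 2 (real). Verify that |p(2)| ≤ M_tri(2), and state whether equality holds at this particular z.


Coefficients: c_0 = 0, c_1 = -3, c_2 = 3. Radius r = 2.
Part (a). Triangle bound: M_tri(r) = Σ_k |c_k| r^k
  = |0|·2^0 + |-3|·2^1 + |3|·2^2
  = 0 + 6 + 12 = 18.
This bounds M(r) := max_{|z|=r} |p(z)| from above; equality holds iff all terms c_k z^k can be made to align in phase at a single z on |z|=r.
Part (b). At z = 2 (real, on the circle |z| = r):
  p(2) = (0)·2^0 + (-3)·2^1 + (3)·2^2 = 6.
  |p(2)| = 6.
Check: |p(2)| = 6 ≤ 18 = M_tri(2). ✓ Equality does not hold at z = 2 (the coefficients have mixed signs, so the terms do not all align in phase there).

M_tri(2) = 18; |p(2)| = 6; equality at z=2: no.


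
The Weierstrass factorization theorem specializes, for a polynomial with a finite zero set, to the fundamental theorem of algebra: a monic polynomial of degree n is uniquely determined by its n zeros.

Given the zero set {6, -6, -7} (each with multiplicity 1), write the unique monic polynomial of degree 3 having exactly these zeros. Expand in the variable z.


The polynomial is p(z) = ∏_{α ∈ S} (z − α), where S = {6, -6, -7}.
Expanding the product yields: p(z) = z^3 + 7·z^2 -36·z -252.
The resulting polynomial has degree 3 and real coefficients as required.

p(z) = z^3 + 7·z^2 -36·z -252.


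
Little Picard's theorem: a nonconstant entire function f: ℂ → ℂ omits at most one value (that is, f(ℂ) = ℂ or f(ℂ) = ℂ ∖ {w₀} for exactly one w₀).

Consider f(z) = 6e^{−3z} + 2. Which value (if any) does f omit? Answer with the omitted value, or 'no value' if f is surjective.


Little Picard bounds the complement of f(ℂ) to at most one point.
e^{−3z} is never zero on ℂ, so 6·e^{−3z} takes every value in ℂ ∖ {0}. Adding 2 shifts the range to ℂ ∖ {2}. Thus f omits exactly the value 2.

Omitted value: 2.


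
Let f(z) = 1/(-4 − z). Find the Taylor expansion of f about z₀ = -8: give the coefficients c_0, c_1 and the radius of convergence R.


Let w = z − z₀, so z = z₀ + w.
Then -4 − z = -4 − (z₀ + w) = (-4 − z₀) − w = 4 − w.
f(z) = 1/(4 − w) = (1/(4)) · 1/(1 − w/(4)) = Σ_{n≥0} w^n / (4)^(n+1).
So c_n = 1/(4)^(n+1):
  c_0 = 1/(4)^1 = 1/4.
  c_1 = 1/(4)^2 = 1/16.
The series is valid for |w/d| < 1, i.e. |z − z₀| < |d|.
Radius of convergence: R = |-4 − z₀| = |4| = 4 (distance from z₀ to the singularity z = -4).

c_0 = 1/4, c_1 = 1/16; R = 4.


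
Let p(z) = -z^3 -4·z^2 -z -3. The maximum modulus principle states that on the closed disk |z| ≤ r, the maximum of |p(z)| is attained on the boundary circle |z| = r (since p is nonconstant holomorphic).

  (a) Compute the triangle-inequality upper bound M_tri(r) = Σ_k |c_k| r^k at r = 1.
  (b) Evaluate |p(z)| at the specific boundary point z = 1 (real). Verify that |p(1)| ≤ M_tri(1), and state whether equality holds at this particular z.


Coefficients: c_0 = -3, c_1 = -1, c_2 = -4, c_3 = -1. Radius r = 1.
Part (a). Triangle bound: M_tri(r) = Σ_k |c_k| r^k
  = |-3|·1^0 + |-1|·1^1 + |-4|·1^2 + |-1|·1^3
  = 3 + 1 + 4 + 1 = 9.
This bounds M(r) := max_{|z|=r} |p(z)| from above; equality holds iff all terms c_k z^k can be made to align in phase at a single z on |z|=r.
Part (b). At z = 1 (real, on the circle |z| = r):
  p(1) = (-3)·1^0 + (-1)·1^1 + (-4)·1^2 + (-1)·1^3 = -9.
  |p(1)| = 9.
Since all nonzero coefficients share the same sign, |p(1)| = 9 = M_tri(1); the triangle bound is attained at z = 1, so in fact M(r) = 9.

M_tri(1) = 9; |p(1)| = 9; equality at z=1: yes.


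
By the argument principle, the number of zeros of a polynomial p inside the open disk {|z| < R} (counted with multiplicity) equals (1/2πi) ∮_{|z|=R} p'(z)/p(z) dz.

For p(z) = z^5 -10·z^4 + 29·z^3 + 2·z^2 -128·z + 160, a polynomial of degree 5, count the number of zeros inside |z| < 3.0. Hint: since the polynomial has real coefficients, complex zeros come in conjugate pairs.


The zeros of p are: (2 + 1i), (2 - 1i), 4, -2, 4.
Their magnitudes are: 2.236, 2.236, 4, 2, 4.
Zeros with |z| < R = 3.0: (2 + 1i), (2 - 1i), -2.
Count = 3.
By the argument principle, (1/2πi) ∮_{|z|=R} p'(z)/p(z) dz equals exactly this count.

Number of zeros inside |z| < 3.0: 3.


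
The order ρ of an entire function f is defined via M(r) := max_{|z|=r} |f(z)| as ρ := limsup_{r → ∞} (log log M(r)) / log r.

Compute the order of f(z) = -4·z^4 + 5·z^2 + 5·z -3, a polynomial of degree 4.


|f(z)| ≤ Σ|c_k|·r^k = O(r^4) as r → ∞. Polynomial growth is O(e^{r^ε}) for every ε > 0 (since r^4/e^{r^ε} → 0), so ρ ≤ ε for all ε > 0, i.e. ρ = 0. Every nonconstant polynomial has order 0.
Therefore ρ = 0.

Order ρ = 0.


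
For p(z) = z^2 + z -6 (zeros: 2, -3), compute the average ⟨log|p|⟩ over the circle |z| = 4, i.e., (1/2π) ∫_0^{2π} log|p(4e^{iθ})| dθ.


Zeros: -3, 2; r = 4.
Inside |z| < r: -3, 2. Outside (|z| ≥ r): ∅.
p(0) = -6, so log|p(0)| = log(6) = 1.7918.
Apply Jensen: I(r) = log|p(0)| + Σ_k log(r/|z_k|), summed over zeros inside |z| < r.
  log(r/|z_k|) for z_k = 2: log(4/2) = 0.6931
  log(r/|z_k|) for z_k = -3: log(4/3) = 0.2877
Sum over inside zeros: 0.9808.
I(r) = log|p(0)| + (inside sum) = 1.7918 + 0.9808 = 2.7726.
Closed form (all zeros inside, monic): I(r) = n·log(r) = 2·log(4) = 2.7726. ✓

I(r) ≈ 2.7726.


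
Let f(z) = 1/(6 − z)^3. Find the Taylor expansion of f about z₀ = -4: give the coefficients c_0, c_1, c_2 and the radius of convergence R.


Let w = z − z₀, so z = z₀ + w.
Then 6 − z = 6 − (z₀ + w) = (6 − z₀) − w = 10 − w.
f(z) = 1/(10 − w)^3 = (1/(10)^3) · (1 − w/(10))^{−3}.
By the binomial series (1−u)^{−3} = Σ_{n≥0} C(n+2, 2) u^n for |u|<1, with u = w/(10):
  c_n = C(n+2, 2) / (10)^(n+3).
  c_0 = 1/(10)^3 = 1/1000.
  c_1 = 3/(10)^4 = 3/10000.
  c_2 = 6/(10)^5 = 3/50000.
The series is valid for |w/d| < 1, i.e. |z − z₀| < |d|.
Radius of convergence: R = |6 − z₀| = |10| = 10 (distance from z₀ to the singularity z = 6).

c_0 = 1/1000, c_1 = 3/10000, c_2 = 3/50000; R = 10.


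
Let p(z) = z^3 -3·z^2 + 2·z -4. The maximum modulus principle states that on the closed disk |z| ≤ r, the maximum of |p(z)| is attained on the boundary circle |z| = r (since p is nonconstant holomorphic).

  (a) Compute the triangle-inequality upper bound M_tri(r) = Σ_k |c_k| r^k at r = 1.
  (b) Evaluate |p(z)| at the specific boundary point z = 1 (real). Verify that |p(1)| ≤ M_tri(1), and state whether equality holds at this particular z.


Coefficients: c_0 = -4, c_1 = 2, c_2 = -3, c_3 = 1. Radius r = 1.
Part (a). Triangle bound: M_tri(r) = Σ_k |c_k| r^k
  = |-4|·1^0 + |2|·1^1 + |-3|·1^2 + |1|·1^3
  = 4 + 2 + 3 + 1 = 10.
This bounds M(r) := max_{|z|=r} |p(z)| from above; equality holds iff all terms c_k z^k can be made to align in phase at a single z on |z|=r.
Part (b). At z = 1 (real, on the circle |z| = r):
  p(1) = (-4)·1^0 + (2)·1^1 + (-3)·1^2 + (1)·1^3 = -4.
  |p(1)| = 4.
Check: |p(1)| = 4 ≤ 10 = M_tri(1). ✓ Equality does not hold at z = 1 (the coefficients have mixed signs, so the terms do not all align in phase there).

M_tri(1) = 10; |p(1)| = 4; equality at z=1: no.


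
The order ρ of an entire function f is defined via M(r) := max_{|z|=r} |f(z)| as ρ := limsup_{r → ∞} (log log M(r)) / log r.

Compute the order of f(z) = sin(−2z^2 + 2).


Write sin(w) = (e^{iw} ± e^{−iw})/(2 or 2i), so |sin(w)| ≤ e^{|w|}. With w = −2z^2 + 2, |w| ≤ 2r^2 + 2 on |z|=r, giving M(r) ≤ e^{2r^2 + 2} and ρ ≤ 2. For the lower bound, choose z on |z|=r with -2z^2 purely imaginary of modulus 2r^2; then |sin(−2z^2 + 2)| grows like e^{2r^2}/2, so ρ ≥ 2. Hence ρ = 2.
Therefore ρ = 2.

Order ρ = 2.


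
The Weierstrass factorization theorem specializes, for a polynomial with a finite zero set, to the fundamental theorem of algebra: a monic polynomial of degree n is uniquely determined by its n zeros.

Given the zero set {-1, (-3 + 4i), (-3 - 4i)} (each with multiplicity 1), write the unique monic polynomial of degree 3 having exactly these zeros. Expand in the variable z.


The polynomial is p(z) = ∏_{α ∈ S} (z − α), where S = {-1, (-3 + 4i), (-3 - 4i)}.
Expanding the product yields: p(z) = z^3 + 7·z^2 + 31·z + 25.
Note conjugate pairs combine to real quadratics: (z − (-3+4i))(z − (-3−4i)) = z² + 6z + 25.
The resulting polynomial has degree 3 and real coefficients as required.

p(z) = z^3 + 7·z^2 + 31·z + 25.


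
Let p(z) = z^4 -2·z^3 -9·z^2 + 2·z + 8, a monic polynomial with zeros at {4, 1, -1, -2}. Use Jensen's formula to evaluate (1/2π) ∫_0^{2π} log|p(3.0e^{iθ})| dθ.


Zeros: -2, -1, 1, 4; r = 3.0.
Inside |z| < r: -2, -1, 1. Outside (|z| ≥ r): 4.
p(0) = 8, so log|p(0)| = log(8) = 2.0794.
Apply Jensen: I(r) = log|p(0)| + Σ_k log(r/|z_k|), summed over zeros inside |z| < r.
  log(r/|z_k|) for z_k = 1: log(3.0/1) = 1.0986
  log(r/|z_k|) for z_k = -1: log(3.0/1) = 1.0986
  log(r/|z_k|) for z_k = -2: log(3.0/2) = 0.4055
  Outside zeros (4) contribute nothing to the Jensen sum.
Sum over inside zeros: 2.6027.
I(r) = log|p(0)| + (inside sum) = 2.0794 + 2.6027 = 4.6821.
Note: since some zeros are outside |z| ≤ r, the simplified n·log(r) form does NOT apply — only the inside zeros contribute.

I(r) ≈ 4.6821.


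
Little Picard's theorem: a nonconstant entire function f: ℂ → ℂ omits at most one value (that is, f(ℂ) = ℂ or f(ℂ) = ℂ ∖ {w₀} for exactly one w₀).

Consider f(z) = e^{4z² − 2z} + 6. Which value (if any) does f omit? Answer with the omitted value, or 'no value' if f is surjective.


Little Picard bounds the complement of f(ℂ) to at most one point.
The exponent g(z) = 4z² − 2z is a nonconstant polynomial, hence surjective onto ℂ. So e^{g(z)} takes every value in {e^w : w ∈ ℂ} = ℂ ∖ {0}. Adding 6 shifts the range to ℂ ∖ {6}. f omits exactly 6.

Omitted value: 6.


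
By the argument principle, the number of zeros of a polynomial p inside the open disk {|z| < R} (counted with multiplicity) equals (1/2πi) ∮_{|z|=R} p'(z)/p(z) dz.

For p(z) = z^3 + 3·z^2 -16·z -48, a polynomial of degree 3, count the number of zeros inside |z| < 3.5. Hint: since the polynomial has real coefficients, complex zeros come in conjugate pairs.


The zeros of p are: 4, -3, -4.
Their magnitudes are: 4, 3, 4.
Zeros with |z| < R = 3.5: -3.
Count = 1.
By the argument principle, (1/2πi) ∮_{|z|=R} p'(z)/p(z) dz equals exactly this count.

Number of zeros inside |z| < 3.5: 1.


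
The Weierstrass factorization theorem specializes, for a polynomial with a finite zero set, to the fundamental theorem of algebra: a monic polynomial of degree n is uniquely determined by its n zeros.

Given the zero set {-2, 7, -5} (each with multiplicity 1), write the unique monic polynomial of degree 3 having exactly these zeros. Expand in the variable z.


The polynomial is p(z) = ∏_{α ∈ S} (z − α), where S = {-2, 7, -5}.
Expanding the product yields: p(z) = z^3 -39·z -70.
The resulting polynomial has degree 3 and real coefficients as required.

p(z) = z^3 -39·z -70.


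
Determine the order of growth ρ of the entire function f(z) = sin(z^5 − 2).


Write sin(w) = (e^{iw} ± e^{−iw})/(2 or 2i), so |sin(w)| ≤ e^{|w|}. With w = z^5 − 2, |w| ≤ 1r^5 + 2 on |z|=r, giving M(r) ≤ e^{1r^5 + 2} and ρ ≤ 5. For the lower bound, choose z on |z|=r with 1z^5 purely imaginary of modulus 1r^5; then |sin(z^5 − 2)| grows like e^{1r^5}/2, so ρ ≥ 5. Hence ρ = 5.
Therefore ρ = 5.

Order ρ = 5.


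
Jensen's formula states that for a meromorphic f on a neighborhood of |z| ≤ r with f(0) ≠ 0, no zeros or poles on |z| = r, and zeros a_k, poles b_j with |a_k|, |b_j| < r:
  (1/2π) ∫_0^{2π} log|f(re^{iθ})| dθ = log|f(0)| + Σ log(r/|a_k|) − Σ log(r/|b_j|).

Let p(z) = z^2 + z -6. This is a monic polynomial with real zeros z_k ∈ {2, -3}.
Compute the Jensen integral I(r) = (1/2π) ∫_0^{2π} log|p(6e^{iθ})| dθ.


Zeros: -3, 2; r = 6.
Inside |z| < r: -3, 2. Outside (|z| ≥ r): ∅.
p(0) = -6, so log|p(0)| = log(6) = 1.7918.
Apply Jensen: I(r) = log|p(0)| + Σ_k log(r/|z_k|), summed over zeros inside |z| < r.
  log(r/|z_k|) for z_k = 2: log(6/2) = 1.0986
  log(r/|z_k|) for z_k = -3: log(6/3) = 0.6931
Sum over inside zeros: 1.7918.
I(r) = log|p(0)| + (inside sum) = 1.7918 + 1.7918 = 3.5835.
Closed form (all zeros inside, monic): I(r) = n·log(r) = 2·log(6) = 3.5835. ✓

I(r) ≈ 3.5835.


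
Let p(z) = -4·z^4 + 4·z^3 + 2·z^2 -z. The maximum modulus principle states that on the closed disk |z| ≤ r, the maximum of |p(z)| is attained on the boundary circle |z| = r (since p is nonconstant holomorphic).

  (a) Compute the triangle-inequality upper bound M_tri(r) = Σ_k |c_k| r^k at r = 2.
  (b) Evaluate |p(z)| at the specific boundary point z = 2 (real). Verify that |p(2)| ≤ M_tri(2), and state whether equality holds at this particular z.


Coefficients: c_0 = 0, c_1 = -1, c_2 = 2, c_3 = 4, c_4 = -4. Radius r = 2.
Part (a). Triangle bound: M_tri(r) = Σ_k |c_k| r^k
  = |0|·2^0 + |-1|·2^1 + |2|·2^2 + |4|·2^3 + |-4|·2^4
  = 0 + 2 + 8 + 32 + 64 = 106.
This bounds M(r) := max_{|z|=r} |p(z)| from above; equality holds iff all terms c_k z^k can be made to align in phase at a single z on |z|=r.
Part (b). At z = 2 (real, on the circle |z| = r):
  p(2) = (0)·2^0 + (-1)·2^1 + (2)·2^2 + (4)·2^3 + (-4)·2^4 = -26.
  |p(2)| = 26.
Check: |p(2)| = 26 ≤ 106 = M_tri(2). ✓ Equality does not hold at z = 2 (the coefficients have mixed signs, so the terms do not all align in phase there).

M_tri(2) = 106; |p(2)| = 26; equality at z=2: no.


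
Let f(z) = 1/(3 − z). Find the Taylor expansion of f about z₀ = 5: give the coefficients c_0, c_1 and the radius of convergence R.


Let w = z − z₀, so z = z₀ + w.
Then 3 − z = 3 − (z₀ + w) = (3 − z₀) − w = -2 − w.
f(z) = 1/(-2 − w) = (1/(-2)) · 1/(1 − w/(-2)) = Σ_{n≥0} w^n / (-2)^(n+1).
So c_n = 1/(-2)^(n+1):
  c_0 = 1/(-2)^1 = -1/2.
  c_1 = 1/(-2)^2 = 1/4.
The series is valid for |w/d| < 1, i.e. |z − z₀| < |d|.
Radius of convergence: R = |3 − z₀| = |-2| = 2 (distance from z₀ to the singularity z = 3).

c_0 = -1/2, c_1 = 1/4; R = 2.


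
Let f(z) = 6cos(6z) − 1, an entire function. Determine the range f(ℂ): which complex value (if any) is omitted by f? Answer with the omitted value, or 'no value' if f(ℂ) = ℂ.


Little Picard bounds the complement of f(ℂ) to at most one point.
cos is entire and surjective onto ℂ: for every w ∈ ℂ, cos(ζ) = w has a solution ζ ∈ ℂ (e.g., via the complex inverse arccos). With ζ = 6z this gives z = ζ/(6). Then 6·cos(6z) takes every value in 6·ℂ = ℂ, and adding -1 is a bijection of ℂ. So f is surjective and omits no value. (Note: only on the real line is cos bounded by [−1, 1].)

Omitted value: no value.


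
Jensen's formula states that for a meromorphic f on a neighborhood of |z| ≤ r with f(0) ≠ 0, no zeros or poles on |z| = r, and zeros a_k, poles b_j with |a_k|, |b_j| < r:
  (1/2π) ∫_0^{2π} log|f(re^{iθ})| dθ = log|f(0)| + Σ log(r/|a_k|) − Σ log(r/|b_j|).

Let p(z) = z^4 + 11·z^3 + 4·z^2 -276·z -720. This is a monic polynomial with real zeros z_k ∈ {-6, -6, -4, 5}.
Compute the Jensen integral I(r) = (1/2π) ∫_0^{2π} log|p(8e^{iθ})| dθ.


Zeros: -6, -6, -4, 5; r = 8.
Inside |z| < r: -6, -6, -4, 5. Outside (|z| ≥ r): ∅.
p(0) = -720, so log|p(0)| = log(720) = 6.5793.
Apply Jensen: I(r) = log|p(0)| + Σ_k log(r/|z_k|), summed over zeros inside |z| < r.
  log(r/|z_k|) for z_k = -6: log(8/6) = 0.2877
  log(r/|z_k|) for z_k = -6: log(8/6) = 0.2877
  log(r/|z_k|) for z_k = -4: log(8/4) = 0.6931
  log(r/|z_k|) for z_k = 5: log(8/5) = 0.4700
Sum over inside zeros: 1.7385.
I(r) = log|p(0)| + (inside sum) = 6.5793 + 1.7385 = 8.3178.
Closed form (all zeros inside, monic): I(r) = n·log(r) = 4·log(8) = 8.3178. ✓

I(r) ≈ 8.3178.


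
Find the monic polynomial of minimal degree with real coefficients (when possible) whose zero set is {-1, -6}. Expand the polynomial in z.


The polynomial is p(z) = ∏_{α ∈ S} (z − α), where S = {-1, -6}.
Expanding the product yields: p(z) = z^2 + 7·z + 6.
The resulting polynomial has degree 2 and real coefficients as required.

p(z) = z^2 + 7·z + 6.


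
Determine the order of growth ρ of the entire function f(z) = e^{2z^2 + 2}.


|e^{2z^2 + 2}| = e^{Re(2·z^2) + 2} ≤ e^{2|z|^2 + 2} = e^{2r^2 + 2} on |z| = r, so ρ ≤ 2. Choosing z on |z|=r so that 2·z^2 is real positive (always possible by picking arg z appropriately) gives |f(z)| = e^{2r^2 + 2}, matching the bound. The additive constant 2 does not affect log log M(r) ~ 2·log r. Hence ρ = 2.
Therefore ρ = 2.

Order ρ = 2.


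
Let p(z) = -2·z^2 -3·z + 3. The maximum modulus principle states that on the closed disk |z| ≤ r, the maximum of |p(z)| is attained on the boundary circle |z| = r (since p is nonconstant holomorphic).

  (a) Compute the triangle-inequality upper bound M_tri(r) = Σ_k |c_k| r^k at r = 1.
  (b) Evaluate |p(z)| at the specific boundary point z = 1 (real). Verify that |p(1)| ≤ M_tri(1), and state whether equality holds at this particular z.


Coefficients: c_0 = 3, c_1 = -3, c_2 = -2. Radius r = 1.
Part (a). Triangle bound: M_tri(r) = Σ_k |c_k| r^k
  = |3|·1^0 + |-3|·1^1 + |-2|·1^2
  = 3 + 3 + 2 = 8.
This bounds M(r) := max_{|z|=r} |p(z)| from above; equality holds iff all terms c_k z^k can be made to align in phase at a single z on |z|=r.
Part (b). At z = 1 (real, on the circle |z| = r):
  p(1) = (3)·1^0 + (-3)·1^1 + (-2)·1^2 = -2.
  |p(1)| = 2.
Check: |p(1)| = 2 ≤ 8 = M_tri(1). ✓ Equality does not hold at z = 1 (the coefficients have mixed signs, so the terms do not all align in phase there).

M_tri(1) = 8; |p(1)| = 2; equality at z=1: no.


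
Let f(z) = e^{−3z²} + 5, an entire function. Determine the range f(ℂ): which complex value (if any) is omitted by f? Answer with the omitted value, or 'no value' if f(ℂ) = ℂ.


Little Picard bounds the complement of f(ℂ) to at most one point.
The exponent g(z) = −3z² is a nonconstant polynomial, hence surjective onto ℂ. So e^{g(z)} takes every value in {e^w : w ∈ ℂ} = ℂ ∖ {0}. Adding 5 shifts the range to ℂ ∖ {5}. f omits exactly 5.

Omitted value: 5.


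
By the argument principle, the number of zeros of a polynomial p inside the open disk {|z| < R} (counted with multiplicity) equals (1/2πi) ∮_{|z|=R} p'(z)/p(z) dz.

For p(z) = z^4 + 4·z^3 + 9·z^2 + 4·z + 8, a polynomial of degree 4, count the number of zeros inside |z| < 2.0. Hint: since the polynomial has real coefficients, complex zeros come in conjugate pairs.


The zeros of p are: (0 + 1i), (0 - 1i), (-2 + 2i), (-2 - 2i).
Their magnitudes are: 1, 1, 2.828, 2.828.
Zeros with |z| < R = 2.0: (0 + 1i), (0 - 1i).
Count = 2.
By the argument principle, (1/2πi) ∮_{|z|=R} p'(z)/p(z) dz equals exactly this count.

Number of zeros inside |z| < 2.0: 2.


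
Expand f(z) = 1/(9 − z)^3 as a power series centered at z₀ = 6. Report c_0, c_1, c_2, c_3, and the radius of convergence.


Let w = z − z₀, so z = z₀ + w.
Then 9 − z = 9 − (z₀ + w) = (9 − z₀) − w = 3 − w.
f(z) = 1/(3 − w)^3 = (1/(3)^3) · (1 − w/(3))^{−3}.
By the binomial series (1−u)^{−3} = Σ_{n≥0} C(n+2, 2) u^n for |u|<1, with u = w/(3):
  c_n = C(n+2, 2) / (3)^(n+3).
  c_0 = 1/(3)^3 = 1/27.
  c_1 = 3/(3)^4 = 1/27.
  c_2 = 6/(3)^5 = 2/81.
  c_3 = 10/(3)^6 = 10/729.
The series is valid for |w/d| < 1, i.e. |z − z₀| < |d|.
Radius of convergence: R = |9 − z₀| = |3| = 3 (distance from z₀ to the singularity z = 9).

c_0 = 1/27, c_1 = 1/27, c_2 = 2/81, c_3 = 10/729; R = 3.


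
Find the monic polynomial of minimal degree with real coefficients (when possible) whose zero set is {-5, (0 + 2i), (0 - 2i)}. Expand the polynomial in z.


The polynomial is p(z) = ∏_{α ∈ S} (z − α), where S = {-5, (0 + 2i), (0 - 2i)}.
Expanding the product yields: p(z) = z^3 + 5·z^2 + 4·z + 20.
Note conjugate pairs combine to real quadratics: (z − (0+2i))(z − (0−2i)) = z² + 4.
The resulting polynomial has degree 3 and real coefficients as required.

p(z) = z^3 + 5·z^2 + 4·z + 20.


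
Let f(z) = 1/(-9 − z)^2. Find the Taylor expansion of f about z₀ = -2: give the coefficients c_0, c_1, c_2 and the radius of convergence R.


Let w = z − z₀, so z = z₀ + w.
Then -9 − z = -9 − (z₀ + w) = (-9 − z₀) − w = -7 − w.
f(z) = 1/(-7 − w)^2 = (1/(-7)^2) · (1 − w/(-7))^{−2}.
By the binomial series (1−u)^{−2} = Σ_{n≥0} C(n+1, 1) u^n for |u|<1, with u = w/(-7):
  c_n = C(n+1, 1) / (-7)^(n+2).
  c_0 = 1/(-7)^2 = 1/49.
  c_1 = 2/(-7)^3 = -2/343.
  c_2 = 3/(-7)^4 = 3/2401.
The series is valid for |w/d| < 1, i.e. |z − z₀| < |d|.
Radius of convergence: R = |-9 − z₀| = |-7| = 7 (distance from z₀ to the singularity z = -9).

c_0 = 1/49, c_1 = -2/343, c_2 = 3/2401; R = 7.


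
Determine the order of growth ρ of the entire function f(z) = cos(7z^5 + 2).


Write cos(w) = (e^{iw} ± e^{−iw})/(2 or 2i), so |cos(w)| ≤ e^{|w|}. With w = 7z^5 + 2, |w| ≤ 7r^5 + 2 on |z|=r, giving M(r) ≤ e^{7r^5 + 2} and ρ ≤ 5. For the lower bound, choose z on |z|=r with 7z^5 purely imaginary of modulus 7r^5; then |cos(7z^5 + 2)| grows like e^{7r^5}/2, so ρ ≥ 5. Hence ρ = 5.
Therefore ρ = 5.

Order ρ = 5.


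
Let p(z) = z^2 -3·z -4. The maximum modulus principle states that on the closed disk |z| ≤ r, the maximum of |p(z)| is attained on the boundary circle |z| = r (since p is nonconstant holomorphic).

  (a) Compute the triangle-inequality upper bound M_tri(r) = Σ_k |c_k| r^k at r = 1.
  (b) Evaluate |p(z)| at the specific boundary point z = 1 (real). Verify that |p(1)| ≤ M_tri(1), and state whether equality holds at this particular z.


Coefficients: c_0 = -4, c_1 = -3, c_2 = 1. Radius r = 1.
Part (a). Triangle bound: M_tri(r) = Σ_k |c_k| r^k
  = |-4|·1^0 + |-3|·1^1 + |1|·1^2
  = 4 + 3 + 1 = 8.
This bounds M(r) := max_{|z|=r} |p(z)| from above; equality holds iff all terms c_k z^k can be made to align in phase at a single z on |z|=r.
Part (b). At z = 1 (real, on the circle |z| = r):
  p(1) = (-4)·1^0 + (-3)·1^1 + (1)·1^2 = -6.
  |p(1)| = 6.
Check: |p(1)| = 6 ≤ 8 = M_tri(1). ✓ Equality does not hold at z = 1 (the coefficients have mixed signs, so the terms do not all align in phase there).

M_tri(1) = 8; |p(1)| = 6; equality at z=1: no.


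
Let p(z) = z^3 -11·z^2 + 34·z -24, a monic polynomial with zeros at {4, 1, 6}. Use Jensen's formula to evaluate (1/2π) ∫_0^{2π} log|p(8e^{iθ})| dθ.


Zeros: 1, 4, 6; r = 8.
Inside |z| < r: 1, 4, 6. Outside (|z| ≥ r): ∅.
p(0) = -24, so log|p(0)| = log(24) = 3.1781.
Apply Jensen: I(r) = log|p(0)| + Σ_k log(r/|z_k|), summed over zeros inside |z| < r.
  log(r/|z_k|) for z_k = 4: log(8/4) = 0.6931
  log(r/|z_k|) for z_k = 1: log(8/1) = 2.0794
  log(r/|z_k|) for z_k = 6: log(8/6) = 0.2877
Sum over inside zeros: 3.0603.
I(r) = log|p(0)| + (inside sum) = 3.1781 + 3.0603 = 6.2383.
Closed form (all zeros inside, monic): I(r) = n·log(r) = 3·log(8) = 6.2383. ✓

I(r) ≈ 6.2383.


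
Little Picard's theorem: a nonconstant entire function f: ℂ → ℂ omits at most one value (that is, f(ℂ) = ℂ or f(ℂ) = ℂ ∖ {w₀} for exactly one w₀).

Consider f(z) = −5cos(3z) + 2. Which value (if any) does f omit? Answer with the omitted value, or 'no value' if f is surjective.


Little Picard bounds the complement of f(ℂ) to at most one point.
cos is entire and surjective onto ℂ: for every w ∈ ℂ, cos(ζ) = w has a solution ζ ∈ ℂ (e.g., via the complex inverse arccos). With ζ = 3z this gives z = ζ/(3). Then -5·cos(3z) takes every value in -5·ℂ = ℂ, and adding 2 is a bijection of ℂ. So f is surjective and omits no value. (Note: only on the real line is cos bounded by [−1, 1].)

Omitted value: no value.


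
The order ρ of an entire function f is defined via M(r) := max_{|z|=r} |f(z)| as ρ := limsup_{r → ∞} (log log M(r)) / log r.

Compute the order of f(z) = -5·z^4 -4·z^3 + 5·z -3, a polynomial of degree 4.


|f(z)| ≤ Σ|c_k|·r^k = O(r^4) as r → ∞. Polynomial growth is O(e^{r^ε}) for every ε > 0 (since r^4/e^{r^ε} → 0), so ρ ≤ ε for all ε > 0, i.e. ρ = 0. Every nonconstant polynomial has order 0.
Therefore ρ = 0.

Order ρ = 0.


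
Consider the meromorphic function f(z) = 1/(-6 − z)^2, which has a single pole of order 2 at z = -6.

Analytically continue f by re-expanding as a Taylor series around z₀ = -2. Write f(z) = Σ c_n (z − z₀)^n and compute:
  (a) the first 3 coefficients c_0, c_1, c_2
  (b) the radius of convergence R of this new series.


Let w = z − z₀, so z = z₀ + w.
Then -6 − z = -6 − (z₀ + w) = (-6 − z₀) − w = -4 − w.
f(z) = 1/(-4 − w)^2 = (1/(-4)^2) · (1 − w/(-4))^{−2}.
By the binomial series (1−u)^{−2} = Σ_{n≥0} C(n+1, 1) u^n for |u|<1, with u = w/(-4):
  c_n = C(n+1, 1) / (-4)^(n+2).
  c_0 = 1/(-4)^2 = 1/16.
  c_1 = 2/(-4)^3 = -1/32.
  c_2 = 3/(-4)^4 = 3/256.
The series is valid for |w/d| < 1, i.e. |z − z₀| < |d|.
Radius of convergence: R = |-6 − z₀| = |-4| = 4 (distance from z₀ to the singularity z = -6).

c_0 = 1/16, c_1 = -1/32, c_2 = 3/256; R = 4.


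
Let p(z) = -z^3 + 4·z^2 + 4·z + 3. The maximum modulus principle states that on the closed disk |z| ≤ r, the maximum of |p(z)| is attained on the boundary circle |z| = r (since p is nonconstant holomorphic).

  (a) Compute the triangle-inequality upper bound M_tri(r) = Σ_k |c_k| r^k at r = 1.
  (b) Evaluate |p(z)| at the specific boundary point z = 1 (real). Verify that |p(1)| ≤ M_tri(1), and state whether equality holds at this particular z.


Coefficients: c_0 = 3, c_1 = 4, c_2 = 4, c_3 = -1. Radius r = 1.
Part (a). Triangle bound: M_tri(r) = Σ_k |c_k| r^k
  = |3|·1^0 + |4|·1^1 + |4|·1^2 + |-1|·1^3
  = 3 + 4 + 4 + 1 = 12.
This bounds M(r) := max_{|z|=r} |p(z)| from above; equality holds iff all terms c_k z^k can be made to align in phase at a single z on |z|=r.
Part (b). At z = 1 (real, on the circle |z| = r):
  p(1) = (3)·1^0 + (4)·1^1 + (4)·1^2 + (-1)·1^3 = 10.
  |p(1)| = 10.
Check: |p(1)| = 10 ≤ 12 = M_tri(1). ✓ Equality does not hold at z = 1 (the coefficients have mixed signs, so the terms do not all align in phase there).

M_tri(1) = 12; |p(1)| = 10; equality at z=1: no.


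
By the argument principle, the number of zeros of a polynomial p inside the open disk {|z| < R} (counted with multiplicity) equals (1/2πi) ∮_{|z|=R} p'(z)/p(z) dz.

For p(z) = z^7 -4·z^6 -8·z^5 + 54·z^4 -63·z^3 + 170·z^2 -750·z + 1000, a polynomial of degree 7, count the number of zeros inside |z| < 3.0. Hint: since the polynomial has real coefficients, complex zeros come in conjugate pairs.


The zeros of p are: -4, (3 + 1i), (3 - 1i), (-1 + 2i), (-1 - 2i), (2 + 1i), (2 - 1i).
Their magnitudes are: 4, 3.162, 3.162, 2.236, 2.236, 2.236, 2.236.
Zeros with |z| < R = 3.0: (-1 + 2i), (-1 - 2i), (2 + 1i), (2 - 1i).
Count = 4.
By the argument principle, (1/2πi) ∮_{|z|=R} p'(z)/p(z) dz equals exactly this count.

Number of zeros inside |z| < 3.0: 4.


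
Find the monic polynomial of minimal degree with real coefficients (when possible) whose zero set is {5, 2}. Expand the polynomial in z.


The polynomial is p(z) = ∏_{α ∈ S} (z − α), where S = {5, 2}.
Expanding the product yields: p(z) = z^2 -7·z + 10.
The resulting polynomial has degree 2 and real coefficients as required.

p(z) = z^2 -7·z + 10.


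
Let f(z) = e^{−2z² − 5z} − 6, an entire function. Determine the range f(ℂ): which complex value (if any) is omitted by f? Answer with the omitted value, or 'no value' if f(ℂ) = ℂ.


Little Picard bounds the complement of f(ℂ) to at most one point.
The exponent g(z) = −2z² − 5z is a nonconstant polynomial, hence surjective onto ℂ. So e^{g(z)} takes every value in {e^w : w ∈ ℂ} = ℂ ∖ {0}. Adding -6 shifts the range to ℂ ∖ {-6}. f omits exactly -6.

Omitted value: -6.


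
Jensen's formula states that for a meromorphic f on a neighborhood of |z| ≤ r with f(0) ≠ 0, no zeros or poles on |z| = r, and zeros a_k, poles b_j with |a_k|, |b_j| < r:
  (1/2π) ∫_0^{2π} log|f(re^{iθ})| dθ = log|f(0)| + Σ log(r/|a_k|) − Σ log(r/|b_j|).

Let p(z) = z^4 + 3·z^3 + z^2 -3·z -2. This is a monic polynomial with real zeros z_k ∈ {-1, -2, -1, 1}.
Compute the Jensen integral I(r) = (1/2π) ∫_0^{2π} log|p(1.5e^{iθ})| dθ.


Zeros: -2, -1, -1, 1; r = 1.5.
Inside |z| < r: -1, -1, 1. Outside (|z| ≥ r): -2.
p(0) = -2, so log|p(0)| = log(2) = 0.6931.
Apply Jensen: I(r) = log|p(0)| + Σ_k log(r/|z_k|), summed over zeros inside |z| < r.
  log(r/|z_k|) for z_k = -1: log(1.5/1) = 0.4055
  log(r/|z_k|) for z_k = -1: log(1.5/1) = 0.4055
  log(r/|z_k|) for z_k = 1: log(1.5/1) = 0.4055
  Outside zeros (-2) contribute nothing to the Jensen sum.
Sum over inside zeros: 1.2164.
I(r) = log|p(0)| + (inside sum) = 0.6931 + 1.2164 = 1.9095.
Note: since some zeros are outside |z| ≤ r, the simplified n·log(r) form does NOT apply — only the inside zeros contribute.

I(r) ≈ 1.9095.


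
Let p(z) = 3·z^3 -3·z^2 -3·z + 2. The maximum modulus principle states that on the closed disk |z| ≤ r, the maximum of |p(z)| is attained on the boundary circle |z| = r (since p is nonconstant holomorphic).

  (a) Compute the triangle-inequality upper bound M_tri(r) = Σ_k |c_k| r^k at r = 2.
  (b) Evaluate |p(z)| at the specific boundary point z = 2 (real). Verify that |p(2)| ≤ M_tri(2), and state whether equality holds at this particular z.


Coefficients: c_0 = 2, c_1 = -3, c_2 = -3, c_3 = 3. Radius r = 2.
Part (a). Triangle bound: M_tri(r) = Σ_k |c_k| r^k
  = |2|·2^0 + |-3|·2^1 + |-3|·2^2 + |3|·2^3
  = 2 + 6 + 12 + 24 = 44.
This bounds M(r) := max_{|z|=r} |p(z)| from above; equality holds iff all terms c_k z^k can be made to align in phase at a single z on |z|=r.
Part (b). At z = 2 (real, on the circle |z| = r):
  p(2) = (2)·2^0 + (-3)·2^1 + (-3)·2^2 + (3)·2^3 = 8.
  |p(2)| = 8.
Check: |p(2)| = 8 ≤ 44 = M_tri(2). ✓ Equality does not hold at z = 2 (the coefficients have mixed signs, so the terms do not all align in phase there).

M_tri(2) = 44; |p(2)| = 8; equality at z=2: no.


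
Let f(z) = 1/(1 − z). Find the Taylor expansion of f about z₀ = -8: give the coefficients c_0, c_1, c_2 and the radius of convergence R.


Let w = z − z₀, so z = z₀ + w.
Then 1 − z = 1 − (z₀ + w) = (1 − z₀) − w = 9 − w.
f(z) = 1/(9 − w) = (1/(9)) · 1/(1 − w/(9)) = Σ_{n≥0} w^n / (9)^(n+1).
So c_n = 1/(9)^(n+1):
  c_0 = 1/(9)^1 = 1/9.
  c_1 = 1/(9)^2 = 1/81.
  c_2 = 1/(9)^3 = 1/729.
The series is valid for |w/d| < 1, i.e. |z − z₀| < |d|.
Radius of convergence: R = |1 − z₀| = |9| = 9 (distance from z₀ to the singularity z = 1).

c_0 = 1/9, c_1 = 1/81, c_2 = 1/729; R = 9.


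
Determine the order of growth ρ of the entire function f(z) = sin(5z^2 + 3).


Write sin(w) = (e^{iw} ± e^{−iw})/(2 or 2i), so |sin(w)| ≤ e^{|w|}. With w = 5z^2 + 3, |w| ≤ 5r^2 + 3 on |z|=r, giving M(r) ≤ e^{5r^2 + 3} and ρ ≤ 2. For the lower bound, choose z on |z|=r with 5z^2 purely imaginary of modulus 5r^2; then |sin(5z^2 + 3)| grows like e^{5r^2}/2, so ρ ≥ 2. Hence ρ = 2.
Therefore ρ = 2.

Order ρ = 2.


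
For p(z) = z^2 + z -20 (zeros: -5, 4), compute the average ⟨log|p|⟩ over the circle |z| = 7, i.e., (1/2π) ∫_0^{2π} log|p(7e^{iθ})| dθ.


Zeros: -5, 4; r = 7.
Inside |z| < r: -5, 4. Outside (|z| ≥ r): ∅.
p(0) = -20, so log|p(0)| = log(20) = 2.9957.
Apply Jensen: I(r) = log|p(0)| + Σ_k log(r/|z_k|), summed over zeros inside |z| < r.
  log(r/|z_k|) for z_k = -5: log(7/5) = 0.3365
  log(r/|z_k|) for z_k = 4: log(7/4) = 0.5596
Sum over inside zeros: 0.8961.
I(r) = log|p(0)| + (inside sum) = 2.9957 + 0.8961 = 3.8918.
Closed form (all zeros inside, monic): I(r) = n·log(r) = 2·log(7) = 3.8918. ✓

I(r) ≈ 3.8918.


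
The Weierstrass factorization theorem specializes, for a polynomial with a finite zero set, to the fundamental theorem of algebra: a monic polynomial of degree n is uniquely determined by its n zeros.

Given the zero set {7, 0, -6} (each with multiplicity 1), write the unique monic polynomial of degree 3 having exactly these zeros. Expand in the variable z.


The polynomial is p(z) = ∏_{α ∈ S} (z − α), where S = {7, 0, -6}.
Expanding the product yields: p(z) = z^3 -z^2 -42·z.
The resulting polynomial has degree 3 and real coefficients as required.

p(z) = z^3 -z^2 -42·z.


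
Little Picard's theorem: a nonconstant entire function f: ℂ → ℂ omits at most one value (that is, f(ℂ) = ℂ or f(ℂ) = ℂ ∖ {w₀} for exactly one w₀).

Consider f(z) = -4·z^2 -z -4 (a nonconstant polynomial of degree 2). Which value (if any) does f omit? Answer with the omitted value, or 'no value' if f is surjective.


Little Picard bounds the complement of f(ℂ) to at most one point.
For every w ∈ ℂ, the equation p(z) − w = 0 is a nonconstant polynomial in z and hence has at least one root by the fundamental theorem of algebra. So p is surjective onto ℂ, omitting no value.

Omitted value: no value.


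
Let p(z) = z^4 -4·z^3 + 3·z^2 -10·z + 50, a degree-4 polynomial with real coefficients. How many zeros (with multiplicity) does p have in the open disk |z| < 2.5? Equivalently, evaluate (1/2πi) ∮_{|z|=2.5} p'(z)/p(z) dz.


The zeros of p are: (3 + 1i), (3 - 1i), (-1 + 2i), (-1 - 2i).
Their magnitudes are: 3.162, 3.162, 2.236, 2.236.
Zeros with |z| < R = 2.5: (-1 + 2i), (-1 - 2i).
Count = 2.
By the argument principle, (1/2πi) ∮_{|z|=R} p'(z)/p(z) dz equals exactly this count.

Number of zeros inside |z| < 2.5: 2.


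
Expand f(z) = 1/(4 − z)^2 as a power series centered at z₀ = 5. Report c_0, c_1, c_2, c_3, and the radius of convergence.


Let w = z − z₀, so z = z₀ + w.
Then 4 − z = 4 − (z₀ + w) = (4 − z₀) − w = -1 − w.
f(z) = 1/(-1 − w)^2 = (1/(-1)^2) · (1 − w/(-1))^{−2}.
By the binomial series (1−u)^{−2} = Σ_{n≥0} C(n+1, 1) u^n for |u|<1, with u = w/(-1):
  c_n = C(n+1, 1) / (-1)^(n+2).
  c_0 = 1/(-1)^2 = 1.
  c_1 = 2/(-1)^3 = -2.
  c_2 = 3/(-1)^4 = 3.
  c_3 = 4/(-1)^5 = -4.
The series is valid for |w/d| < 1, i.e. |z − z₀| < |d|.
Radius of convergence: R = |4 − z₀| = |-1| = 1 (distance from z₀ to the singularity z = 4).

c_0 = 1, c_1 = -2, c_2 = 3, c_3 = -4; R = 1.


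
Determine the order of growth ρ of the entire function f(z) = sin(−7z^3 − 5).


Write sin(w) = (e^{iw} ± e^{−iw})/(2 or 2i), so |sin(w)| ≤ e^{|w|}. With w = −7z^3 − 5, |w| ≤ 7r^3 + 5 on |z|=r, giving M(r) ≤ e^{7r^3 + 5} and ρ ≤ 3. For the lower bound, choose z on |z|=r with -7z^3 purely imaginary of modulus 7r^3; then |sin(−7z^3 − 5)| grows like e^{7r^3}/2, so ρ ≥ 3. Hence ρ = 3.
Therefore ρ = 3.

Order ρ = 3.


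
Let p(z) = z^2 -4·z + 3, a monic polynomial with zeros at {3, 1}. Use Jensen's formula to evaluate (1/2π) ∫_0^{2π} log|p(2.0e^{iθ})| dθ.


Zeros: 1, 3; r = 2.0.
Inside |z| < r: 1. Outside (|z| ≥ r): 3.
p(0) = 3, so log|p(0)| = log(3) = 1.0986.
Apply Jensen: I(r) = log|p(0)| + Σ_k log(r/|z_k|), summed over zeros inside |z| < r.
  log(r/|z_k|) for z_k = 1: log(2.0/1) = 0.6931
  Outside zeros (3) contribute nothing to the Jensen sum.
Sum over inside zeros: 0.6931.
I(r) = log|p(0)| + (inside sum) = 1.0986 + 0.6931 = 1.7918.
Note: since some zeros are outside |z| ≤ r, the simplified n·log(r) form does NOT apply — only the inside zeros contribute.

I(r) ≈ 1.7918.


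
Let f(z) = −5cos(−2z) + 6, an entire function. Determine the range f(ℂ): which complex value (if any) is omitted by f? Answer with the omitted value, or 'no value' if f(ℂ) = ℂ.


Little Picard bounds the complement of f(ℂ) to at most one point.
cos is entire and surjective onto ℂ: for every w ∈ ℂ, cos(ζ) = w has a solution ζ ∈ ℂ (e.g., via the complex inverse arccos). With ζ = −2z this gives z = ζ/(-2). Then -5·cos(−2z) takes every value in -5·ℂ = ℂ, and adding 6 is a bijection of ℂ. So f is surjective and omits no value. (Note: only on the real line is cos bounded by [−1, 1].)

Omitted value: no value.
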